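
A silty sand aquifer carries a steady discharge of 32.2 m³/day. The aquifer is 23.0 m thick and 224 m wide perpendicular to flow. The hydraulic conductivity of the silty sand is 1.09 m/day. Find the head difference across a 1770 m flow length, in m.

Cross-sectional area A = 224 × 23.0 = 5152 m².
From Q = K·A·i, i = Q / (K·A) = 32.2 / (1.090 × 5152) = 0.005734.
Head loss Δh = i · L = 0.005734 × 1770 = 10.15 m.

10.1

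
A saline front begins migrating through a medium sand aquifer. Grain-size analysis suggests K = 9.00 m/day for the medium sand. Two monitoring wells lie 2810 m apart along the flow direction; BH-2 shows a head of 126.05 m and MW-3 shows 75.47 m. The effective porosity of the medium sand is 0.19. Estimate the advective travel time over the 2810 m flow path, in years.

9.02

Hydraulic gradient i = (126.05 − 75.47) / 2810 = 50.58 / 2810 = 0.01800.
Darcy flux q = K · i = 9.000 × 0.01800 = 0.1620 m/day.
Seepage velocity v = q / n_e = 0.1620 / 0.19 = 0.8526 m/day.
Travel time t = L / v = 2810 / 0.8526 = 3296 days = 9.023 years.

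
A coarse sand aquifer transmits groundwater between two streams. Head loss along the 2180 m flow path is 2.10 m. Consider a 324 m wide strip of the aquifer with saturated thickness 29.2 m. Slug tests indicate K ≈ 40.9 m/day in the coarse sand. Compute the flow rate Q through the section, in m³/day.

373

Cross-sectional area A = 324 × 29.2 = 9461 m².
Hydraulic gradient i = Δh / L = 2.10 / 2180 = 0.0009633.
Darcy's law: Q = K · A · i = 40.90 × 9461 × 0.0009633 = 372.7 m³/day.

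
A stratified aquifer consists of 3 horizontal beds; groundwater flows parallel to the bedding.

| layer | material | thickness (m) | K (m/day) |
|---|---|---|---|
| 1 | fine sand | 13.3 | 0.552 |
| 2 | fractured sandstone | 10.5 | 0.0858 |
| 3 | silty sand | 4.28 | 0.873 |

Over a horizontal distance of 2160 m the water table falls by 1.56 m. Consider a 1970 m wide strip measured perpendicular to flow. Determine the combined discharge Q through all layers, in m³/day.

17.0

Flow is parallel to layering, so each bed carries its own Darcy discharge and the transmissivities add.
Σ(K_i·b_i) = 0.552×13.3 + 0.0858×10.5 + 0.873×4.28 = 11.98 m²/day.
Hydraulic gradient i = Δh / L = 1.56 / 2160 = 0.0007222.
Q = Σ(K_i·b_i) · W · i = 11.98 × 1970 × 0.0007222 = 17.04 m³/day.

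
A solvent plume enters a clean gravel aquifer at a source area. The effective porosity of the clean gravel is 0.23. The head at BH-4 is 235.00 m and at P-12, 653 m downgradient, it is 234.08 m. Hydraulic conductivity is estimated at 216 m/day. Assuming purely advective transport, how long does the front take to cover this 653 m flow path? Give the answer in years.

1.35

Hydraulic gradient i = (235.00 − 234.08) / 653 = 0.92 / 653 = 0.001409.
Darcy flux q = K · i = 216.0 × 0.001409 = 0.3043 m/day.
Seepage velocity v = q / n_e = 0.3043 / 0.23 = 1.323 m/day.
Travel time t = L / v = 653 / 1.323 = 493.5 days = 1.351 years.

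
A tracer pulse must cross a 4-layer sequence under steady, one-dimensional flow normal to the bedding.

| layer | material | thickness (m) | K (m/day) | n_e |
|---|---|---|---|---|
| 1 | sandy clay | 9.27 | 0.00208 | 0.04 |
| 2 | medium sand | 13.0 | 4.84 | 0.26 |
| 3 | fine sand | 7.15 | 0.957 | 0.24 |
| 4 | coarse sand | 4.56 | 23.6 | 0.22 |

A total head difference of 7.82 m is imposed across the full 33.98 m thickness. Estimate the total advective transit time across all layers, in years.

With flow normal to the layers, continuity requires the same specific discharge q through every layer.
Σ(b_i/K_i) = 9.27/0.00208 + 13.0/4.84 + 7.15/0.957 + 4.56/23.6 = 4467 d.
q = Δh / Σ(b_i/K_i) = 7.82 / 4467 = 0.001751 m/day.
In each layer the seepage velocity is v_i = q/n_i, so the layer transit time is t_i = b_i·n_i / q:
  layer 1 (sandy clay): t_1 = 9.27 × 0.04 / 0.001751 = 211.8 d
  layer 2 (medium sand): t_2 = 13.0 × 0.26 / 0.001751 = 1931 d
  layer 3 (fine sand): t_3 = 7.15 × 0.24 / 0.001751 = 980.2 d
  layer 4 (coarse sand): t_4 = 4.56 × 0.22 / 0.001751 = 573.1 d
Total t = Σ t_i = 3696 days = 10.12 years.

10.1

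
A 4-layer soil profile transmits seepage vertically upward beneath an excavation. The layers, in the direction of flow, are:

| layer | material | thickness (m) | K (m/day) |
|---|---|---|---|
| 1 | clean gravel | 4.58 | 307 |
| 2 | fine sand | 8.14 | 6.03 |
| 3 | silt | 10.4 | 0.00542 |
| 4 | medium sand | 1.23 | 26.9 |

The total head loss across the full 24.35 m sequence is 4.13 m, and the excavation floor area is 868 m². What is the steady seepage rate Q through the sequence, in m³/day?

1.87

Flow is perpendicular to layering, so the layers act in series and the equivalent K is the thickness-weighted harmonic mean.
Total thickness L = 4.58 + 8.14 + 10.4 + 1.23 = 24.35 m.
Σ(b_i/K_i) = 4.58/307 + 8.14/6.03 + 10.4/0.00542 + 1.23/26.9 = 1920 d.
K_eq = L / Σ(b_i/K_i) = 24.35 / 1920 = 0.01268 m/day.
Q = K_eq · A · (Δh/L) = 0.01268 × 868 × (4.13/24.35) = 1.867 m³/day.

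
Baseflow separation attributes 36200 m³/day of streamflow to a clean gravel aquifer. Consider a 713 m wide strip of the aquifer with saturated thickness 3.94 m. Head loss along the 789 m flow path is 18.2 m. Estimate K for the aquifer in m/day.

Cross-sectional area A = 713 × 3.94 = 2809 m².
Hydraulic gradient i = Δh / L = 18.2 / 789 = 0.02307.
From Q = K·A·i, K = Q / (A·i) = 36200 / (2809 × 0.02307) = 558.6 m/day.

559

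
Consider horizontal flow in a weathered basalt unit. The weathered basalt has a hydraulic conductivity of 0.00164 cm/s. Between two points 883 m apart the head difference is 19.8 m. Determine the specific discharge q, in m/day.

0.0318

Convert K: 0.00164 cm/s × 864 = 1.417 m/day.
Hydraulic gradient i = Δh / L = 19.8 / 883 = 0.02242.
Specific discharge q = K · i = 1.417 × 0.02242 = 0.03177 m/day.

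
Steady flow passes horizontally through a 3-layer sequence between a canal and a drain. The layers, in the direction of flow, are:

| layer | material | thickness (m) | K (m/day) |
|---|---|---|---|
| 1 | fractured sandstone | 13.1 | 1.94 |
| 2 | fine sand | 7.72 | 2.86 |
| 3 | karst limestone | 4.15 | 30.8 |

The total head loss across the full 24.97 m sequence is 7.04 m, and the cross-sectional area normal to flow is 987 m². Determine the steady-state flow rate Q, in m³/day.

725

Flow is perpendicular to layering, so the layers act in series and the equivalent K is the thickness-weighted harmonic mean.
Total thickness L = 13.1 + 7.72 + 4.15 = 24.97 m.
Σ(b_i/K_i) = 13.1/1.94 + 7.72/2.86 + 4.15/30.8 = 9.587 d.
K_eq = L / Σ(b_i/K_i) = 24.97 / 9.587 = 2.605 m/day.
Q = K_eq · A · (Δh/L) = 2.605 × 987 × (7.04/24.97) = 724.8 m³/day.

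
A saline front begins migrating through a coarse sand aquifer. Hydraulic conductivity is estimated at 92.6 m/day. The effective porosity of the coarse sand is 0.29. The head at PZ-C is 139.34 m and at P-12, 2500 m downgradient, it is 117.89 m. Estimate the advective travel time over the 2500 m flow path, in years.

2.50

Hydraulic gradient i = (139.34 − 117.89) / 2500 = 21.45 / 2500 = 0.008580.
Darcy flux q = K · i = 92.60 × 0.008580 = 0.7945 m/day.
Seepage velocity v = q / n_e = 0.7945 / 0.29 = 2.740 m/day.
Travel time t = L / v = 2500 / 2.740 = 912.5 days = 2.498 years.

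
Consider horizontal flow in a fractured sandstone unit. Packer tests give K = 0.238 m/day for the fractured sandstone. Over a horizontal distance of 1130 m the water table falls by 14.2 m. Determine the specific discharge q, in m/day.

Hydraulic gradient i = Δh / L = 14.2 / 1130 = 0.01257.
Specific discharge q = K · i = 0.2380 × 0.01257 = 0.002991 m/day.

0.00299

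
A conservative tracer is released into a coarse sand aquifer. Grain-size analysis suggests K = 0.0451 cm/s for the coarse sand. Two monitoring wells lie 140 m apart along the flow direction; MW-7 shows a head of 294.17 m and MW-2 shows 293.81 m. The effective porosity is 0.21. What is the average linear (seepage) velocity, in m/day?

Convert K: 0.0451 cm/s × 864 = 38.97 m/day.
Hydraulic gradient i = (294.17 − 293.81) / 140 = 0.36 / 140 = 0.002571.
Darcy flux q = K · i = 38.97 × 0.002571 = 0.1002 m/day.
Seepage velocity v = q / n_e = 0.1002 / 0.21 = 0.4771 m/day.

0.477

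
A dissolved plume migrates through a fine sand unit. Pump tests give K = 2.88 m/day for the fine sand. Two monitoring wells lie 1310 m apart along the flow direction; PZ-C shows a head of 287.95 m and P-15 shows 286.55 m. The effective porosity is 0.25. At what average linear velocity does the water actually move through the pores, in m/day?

0.0123

Hydraulic gradient i = (287.95 − 286.55) / 1310 = 1.4 / 1310 = 0.001069.
Darcy flux q = K · i = 2.880 × 0.001069 = 0.003078 m/day.
Seepage velocity v = q / n_e = 0.003078 / 0.25 = 0.01231 m/day.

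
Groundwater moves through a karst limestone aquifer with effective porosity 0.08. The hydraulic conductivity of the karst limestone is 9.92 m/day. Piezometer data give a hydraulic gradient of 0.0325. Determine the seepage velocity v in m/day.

4.03

Hydraulic gradient i = 0.0325.
Darcy flux q = K · i = 9.920 × 0.03250 = 0.3224 m/day.
Seepage velocity v = q / n_e = 0.3224 / 0.08 = 4.030 m/day.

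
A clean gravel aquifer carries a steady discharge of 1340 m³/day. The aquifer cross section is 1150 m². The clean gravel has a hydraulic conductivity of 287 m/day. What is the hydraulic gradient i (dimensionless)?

From Q = K·A·i, i = Q / (K·A) = 1340 / (287.0 × 1150) = 0.004060.

0.00406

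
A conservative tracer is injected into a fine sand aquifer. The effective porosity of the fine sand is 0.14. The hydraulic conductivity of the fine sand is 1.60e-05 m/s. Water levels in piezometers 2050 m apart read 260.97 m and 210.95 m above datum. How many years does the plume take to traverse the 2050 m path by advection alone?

Convert K: 1.60e-05 m/s × 86400 = 1.382 m/day.
Hydraulic gradient i = (260.97 − 210.95) / 2050 = 50.02 / 2050 = 0.02440.
Darcy flux q = K · i = 1.382 × 0.02440 = 0.03373 m/day.
Seepage velocity v = q / n_e = 0.03373 / 0.14 = 0.2409 m/day.
Travel time t = L / v = 2050 / 0.2409 = 8509 days = 23.30 years.

23.3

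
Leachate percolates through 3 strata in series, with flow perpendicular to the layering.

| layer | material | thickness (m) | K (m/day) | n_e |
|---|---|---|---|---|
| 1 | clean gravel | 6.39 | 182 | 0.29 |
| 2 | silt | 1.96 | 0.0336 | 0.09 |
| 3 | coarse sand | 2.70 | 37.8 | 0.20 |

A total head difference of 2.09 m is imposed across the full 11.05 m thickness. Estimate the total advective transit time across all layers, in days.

71.8

With flow normal to the layers, continuity requires the same specific discharge q through every layer.
Σ(b_i/K_i) = 6.39/182 + 1.96/0.0336 + 2.70/37.8 = 58.44 d.
q = Δh / Σ(b_i/K_i) = 2.09 / 58.44 = 0.03576 m/day.
In each layer the seepage velocity is v_i = q/n_i, so the layer transit time is t_i = b_i·n_i / q:
  layer 1 (clean gravel): t_1 = 6.39 × 0.29 / 0.03576 = 51.82 d
  layer 2 (silt): t_2 = 1.96 × 0.09 / 0.03576 = 4.932 d
  layer 3 (coarse sand): t_3 = 2.70 × 0.20 / 0.03576 = 15.10 d
Total t = Σ t_i = 71.85 days.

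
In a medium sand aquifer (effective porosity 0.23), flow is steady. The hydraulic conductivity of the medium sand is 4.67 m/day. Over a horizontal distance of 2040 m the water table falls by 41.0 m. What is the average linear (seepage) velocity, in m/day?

Hydraulic gradient i = Δh / L = 41.0 / 2040 = 0.02010.
Darcy flux q = K · i = 4.670 × 0.02010 = 0.09386 m/day.
Seepage velocity v = q / n_e = 0.09386 / 0.23 = 0.4081 m/day.

0.408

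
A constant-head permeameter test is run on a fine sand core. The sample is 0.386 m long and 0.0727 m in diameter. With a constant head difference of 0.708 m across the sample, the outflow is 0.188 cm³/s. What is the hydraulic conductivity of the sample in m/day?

2.13

Cross-sectional area A = π·(d/2)² = π × (0.0727/2)² = 0.004151 m².
Convert discharge: 0.188 cm³/s = 1.880e-07 m³/s.
Darcy's law rearranged: K = Q·L / (A·Δh) = 1.880e-07 × 0.386 / (0.004151 × 0.708) = 2.469e-05 m/s = 2.133 m/day.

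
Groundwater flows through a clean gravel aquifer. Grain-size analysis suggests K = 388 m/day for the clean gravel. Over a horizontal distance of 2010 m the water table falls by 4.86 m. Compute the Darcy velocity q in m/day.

0.938

Hydraulic gradient i = Δh / L = 4.86 / 2010 = 0.002418.
Specific discharge q = K · i = 388.0 × 0.002418 = 0.9381 m/day.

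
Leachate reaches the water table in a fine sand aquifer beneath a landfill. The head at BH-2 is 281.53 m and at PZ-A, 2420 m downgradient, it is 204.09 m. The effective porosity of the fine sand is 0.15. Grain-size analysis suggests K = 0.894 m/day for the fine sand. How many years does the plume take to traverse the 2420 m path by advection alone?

34.7

Hydraulic gradient i = (281.53 − 204.09) / 2420 = 77.44 / 2420 = 0.03200.
Darcy flux q = K · i = 0.8940 × 0.03200 = 0.02861 m/day.
Seepage velocity v = q / n_e = 0.02861 / 0.15 = 0.1907 m/day.
Travel time t = L / v = 2420 / 0.1907 = 12689 days = 34.74 years.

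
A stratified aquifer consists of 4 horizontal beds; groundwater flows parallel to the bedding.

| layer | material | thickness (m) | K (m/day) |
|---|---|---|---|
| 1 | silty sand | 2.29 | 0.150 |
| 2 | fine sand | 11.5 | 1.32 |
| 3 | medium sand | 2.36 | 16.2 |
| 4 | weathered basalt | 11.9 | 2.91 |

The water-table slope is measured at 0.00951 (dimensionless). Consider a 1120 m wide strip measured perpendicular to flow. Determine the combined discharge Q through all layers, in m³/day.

941

Flow is parallel to layering, so each bed carries its own Darcy discharge and the transmissivities add.
Σ(K_i·b_i) = 0.150×2.29 + 1.32×11.5 + 16.2×2.36 + 2.91×11.9 = 88.38 m²/day.
Hydraulic gradient i = 0.00951.
Q = Σ(K_i·b_i) · W · i = 88.38 × 1120 × 0.009510 = 941.4 m³/day.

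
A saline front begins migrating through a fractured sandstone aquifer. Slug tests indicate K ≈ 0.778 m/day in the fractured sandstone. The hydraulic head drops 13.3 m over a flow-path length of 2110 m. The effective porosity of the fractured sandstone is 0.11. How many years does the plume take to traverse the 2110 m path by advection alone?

130

Hydraulic gradient i = Δh / L = 13.3 / 2110 = 0.006303.
Darcy flux q = K · i = 0.7780 × 0.006303 = 0.004904 m/day.
Seepage velocity v = q / n_e = 0.004904 / 0.11 = 0.04458 m/day.
Travel time t = L / v = 2110 / 0.04458 = 47329 days = 129.6 years.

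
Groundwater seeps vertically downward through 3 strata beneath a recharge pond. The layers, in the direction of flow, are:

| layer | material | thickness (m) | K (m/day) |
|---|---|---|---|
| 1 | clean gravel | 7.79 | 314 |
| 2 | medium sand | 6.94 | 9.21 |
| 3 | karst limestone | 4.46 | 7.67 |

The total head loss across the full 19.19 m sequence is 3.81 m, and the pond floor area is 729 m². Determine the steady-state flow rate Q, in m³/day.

Flow is perpendicular to layering, so the layers act in series and the equivalent K is the thickness-weighted harmonic mean.
Total thickness L = 7.79 + 6.94 + 4.46 = 19.19 m.
Σ(b_i/K_i) = 7.79/314 + 6.94/9.21 + 4.46/7.67 = 1.360 d.
K_eq = L / Σ(b_i/K_i) = 19.19 / 1.360 = 14.11 m/day.
Q = K_eq · A · (Δh/L) = 14.11 × 729 × (3.81/19.19) = 2043 m³/day.

2040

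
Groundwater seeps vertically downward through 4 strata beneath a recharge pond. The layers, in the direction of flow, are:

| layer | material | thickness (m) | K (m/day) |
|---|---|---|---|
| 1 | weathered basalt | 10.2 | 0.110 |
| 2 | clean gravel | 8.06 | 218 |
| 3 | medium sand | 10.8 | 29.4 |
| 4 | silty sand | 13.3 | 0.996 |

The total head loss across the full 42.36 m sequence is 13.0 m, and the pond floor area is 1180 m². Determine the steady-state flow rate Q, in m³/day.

144

Flow is perpendicular to layering, so the layers act in series and the equivalent K is the thickness-weighted harmonic mean.
Total thickness L = 10.2 + 8.06 + 10.8 + 13.3 = 42.36 m.
Σ(b_i/K_i) = 10.2/0.110 + 8.06/218 + 10.8/29.4 + 13.3/0.996 = 106.5 d.
K_eq = L / Σ(b_i/K_i) = 42.36 / 106.5 = 0.3978 m/day.
Q = K_eq · A · (Δh/L) = 0.3978 × 1180 × (13.0/42.36) = 144.1 m³/day.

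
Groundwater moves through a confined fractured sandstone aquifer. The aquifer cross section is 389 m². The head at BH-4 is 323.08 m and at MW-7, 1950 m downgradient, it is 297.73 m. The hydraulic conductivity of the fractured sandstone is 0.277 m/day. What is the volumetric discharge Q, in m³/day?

Hydraulic gradient i = (323.08 − 297.73) / 1950 = 25.35 / 1950 = 0.01300.
Darcy's law: Q = K · A · i = 0.2770 × 389.0 × 0.01300 = 1.401 m³/day.

1.40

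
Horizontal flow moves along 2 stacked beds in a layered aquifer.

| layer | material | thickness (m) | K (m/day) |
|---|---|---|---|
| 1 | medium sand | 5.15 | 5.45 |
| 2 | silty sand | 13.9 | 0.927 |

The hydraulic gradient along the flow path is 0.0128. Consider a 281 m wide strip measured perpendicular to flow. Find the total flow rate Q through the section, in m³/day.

147

Flow is parallel to layering, so each bed carries its own Darcy discharge and the transmissivities add.
Σ(K_i·b_i) = 5.45×5.15 + 0.927×13.9 = 40.95 m²/day.
Hydraulic gradient i = 0.0128.
Q = Σ(K_i·b_i) · W · i = 40.95 × 281 × 0.01280 = 147.3 m³/day.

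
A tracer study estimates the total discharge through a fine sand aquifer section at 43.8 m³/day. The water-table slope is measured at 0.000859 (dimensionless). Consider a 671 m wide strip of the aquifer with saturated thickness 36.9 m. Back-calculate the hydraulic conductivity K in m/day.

Cross-sectional area A = 671 × 36.9 = 24760 m².
Hydraulic gradient i = 0.000859.
From Q = K·A·i, K = Q / (A·i) = 43.8 / (24760 × 0.0008590) = 2.059 m/day.

2.06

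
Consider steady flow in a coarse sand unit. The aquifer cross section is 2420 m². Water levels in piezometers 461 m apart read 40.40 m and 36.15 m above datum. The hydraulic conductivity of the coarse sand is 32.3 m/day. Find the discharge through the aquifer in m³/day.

Hydraulic gradient i = (40.40 − 36.15) / 461 = 4.25 / 461 = 0.009219.
Darcy's law: Q = K · A · i = 32.30 × 2420 × 0.009219 = 720.6 m³/day.

721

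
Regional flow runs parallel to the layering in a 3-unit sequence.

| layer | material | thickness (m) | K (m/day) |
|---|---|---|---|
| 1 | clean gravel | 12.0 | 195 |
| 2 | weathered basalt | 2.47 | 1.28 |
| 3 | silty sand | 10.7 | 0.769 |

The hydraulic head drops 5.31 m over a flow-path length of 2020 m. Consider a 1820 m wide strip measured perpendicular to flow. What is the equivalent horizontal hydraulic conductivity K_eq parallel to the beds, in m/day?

Flow is parallel to layering, so each bed carries its own Darcy discharge and the transmissivities add.
Σ(K_i·b_i) = 195×12.0 + 1.28×2.47 + 0.769×10.7 = 2351 m²/day.
Total thickness b = 25.17 m, so K_eq = Σ(K_i·b_i)/b = 93.42 m/day.

93.4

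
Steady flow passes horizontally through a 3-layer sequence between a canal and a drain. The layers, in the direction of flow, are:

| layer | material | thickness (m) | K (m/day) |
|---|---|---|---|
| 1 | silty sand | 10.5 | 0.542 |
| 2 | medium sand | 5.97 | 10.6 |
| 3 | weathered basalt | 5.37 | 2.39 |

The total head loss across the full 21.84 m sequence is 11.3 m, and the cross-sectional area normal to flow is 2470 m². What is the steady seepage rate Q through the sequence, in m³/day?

1260

Flow is perpendicular to layering, so the layers act in series and the equivalent K is the thickness-weighted harmonic mean.
Total thickness L = 10.5 + 5.97 + 5.37 = 21.84 m.
Σ(b_i/K_i) = 10.5/0.542 + 5.97/10.6 + 5.37/2.39 = 22.18 d.
K_eq = L / Σ(b_i/K_i) = 21.84 / 22.18 = 0.9845 m/day.
Q = K_eq · A · (Δh/L) = 0.9845 × 2470 × (11.3/21.84) = 1258 m³/day.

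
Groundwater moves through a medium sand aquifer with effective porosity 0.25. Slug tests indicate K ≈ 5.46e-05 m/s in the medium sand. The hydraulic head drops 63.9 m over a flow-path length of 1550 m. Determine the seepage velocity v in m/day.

0.778

Convert K: 5.46e-05 m/s × 86400 = 4.717 m/day.
Hydraulic gradient i = Δh / L = 63.9 / 1550 = 0.04123.
Darcy flux q = K · i = 4.717 × 0.04123 = 0.1945 m/day.
Seepage velocity v = q / n_e = 0.1945 / 0.25 = 0.7779 m/day.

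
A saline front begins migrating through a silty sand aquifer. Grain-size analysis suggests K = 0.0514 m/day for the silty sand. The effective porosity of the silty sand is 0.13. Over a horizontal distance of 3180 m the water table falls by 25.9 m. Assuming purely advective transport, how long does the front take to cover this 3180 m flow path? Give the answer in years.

2700

Hydraulic gradient i = Δh / L = 25.9 / 3180 = 0.008145.
Darcy flux q = K · i = 0.05140 × 0.008145 = 0.0004186 m/day.
Seepage velocity v = q / n_e = 0.0004186 / 0.13 = 0.003220 m/day.
Travel time t = L / v = 3180 / 0.003220 = 9.875e+05 days = 2704 years.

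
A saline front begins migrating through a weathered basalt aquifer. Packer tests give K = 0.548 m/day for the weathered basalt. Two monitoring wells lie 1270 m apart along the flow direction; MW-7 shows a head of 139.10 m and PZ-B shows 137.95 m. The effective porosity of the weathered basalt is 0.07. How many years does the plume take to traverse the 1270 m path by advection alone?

Hydraulic gradient i = (139.10 − 137.95) / 1270 = 1.15 / 1270 = 0.0009055.
Darcy flux q = K · i = 0.5480 × 0.0009055 = 0.0004962 m/day.
Seepage velocity v = q / n_e = 0.0004962 / 0.07 = 0.007089 m/day.
Travel time t = L / v = 1270 / 0.007089 = 1.792e+05 days = 490.5 years.

490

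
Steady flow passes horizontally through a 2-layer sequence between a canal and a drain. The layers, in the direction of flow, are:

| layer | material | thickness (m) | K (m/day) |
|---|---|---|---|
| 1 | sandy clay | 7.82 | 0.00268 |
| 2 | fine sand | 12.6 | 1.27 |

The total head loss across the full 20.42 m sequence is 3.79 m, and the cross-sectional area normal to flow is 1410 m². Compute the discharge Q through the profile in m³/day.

Flow is perpendicular to layering, so the layers act in series and the equivalent K is the thickness-weighted harmonic mean.
Total thickness L = 7.82 + 12.6 = 20.42 m.
Σ(b_i/K_i) = 7.82/0.00268 + 12.6/1.27 = 2928 d.
K_eq = L / Σ(b_i/K_i) = 20.42 / 2928 = 0.006974 m/day.
Q = K_eq · A · (Δh/L) = 0.006974 × 1410 × (3.79/20.42) = 1.825 m³/day.

1.83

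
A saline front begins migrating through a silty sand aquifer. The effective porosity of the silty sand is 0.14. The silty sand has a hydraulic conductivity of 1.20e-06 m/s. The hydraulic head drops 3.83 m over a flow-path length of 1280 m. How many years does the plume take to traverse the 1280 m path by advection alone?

1580

Convert K: 1.20e-06 m/s × 86400 = 0.1037 m/day.
Hydraulic gradient i = Δh / L = 3.83 / 1280 = 0.002992.
Darcy flux q = K · i = 0.1037 × 0.002992 = 0.0003102 m/day.
Seepage velocity v = q / n_e = 0.0003102 / 0.14 = 0.002216 m/day.
Travel time t = L / v = 1280 / 0.002216 = 5.776e+05 days = 1581 years.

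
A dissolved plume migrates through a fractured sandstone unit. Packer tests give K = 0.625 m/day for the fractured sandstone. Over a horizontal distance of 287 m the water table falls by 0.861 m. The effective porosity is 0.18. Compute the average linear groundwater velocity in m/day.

Hydraulic gradient i = Δh / L = 0.861 / 287 = 0.003000.
Darcy flux q = K · i = 0.6250 × 0.003000 = 0.001875 m/day.
Seepage velocity v = q / n_e = 0.001875 / 0.18 = 0.01042 m/day.

0.0104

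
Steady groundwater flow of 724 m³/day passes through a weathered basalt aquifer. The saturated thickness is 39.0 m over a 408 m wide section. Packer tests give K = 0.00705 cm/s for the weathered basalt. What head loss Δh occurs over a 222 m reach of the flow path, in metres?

1.66

Convert K: 0.00705 cm/s × 864 = 6.091 m/day.
Cross-sectional area A = 408 × 39.0 = 15912 m².
From Q = K·A·i, i = Q / (K·A) = 724 / (6.091 × 15912) = 0.007470.
Head loss Δh = i · L = 0.007470 × 222 = 1.658 m.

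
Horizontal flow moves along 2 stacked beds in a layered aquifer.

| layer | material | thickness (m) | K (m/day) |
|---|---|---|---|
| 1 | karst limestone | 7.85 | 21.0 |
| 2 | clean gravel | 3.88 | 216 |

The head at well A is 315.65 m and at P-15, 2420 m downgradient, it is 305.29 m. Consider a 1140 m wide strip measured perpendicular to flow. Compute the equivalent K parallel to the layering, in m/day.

85.5

Flow is parallel to layering, so each bed carries its own Darcy discharge and the transmissivities add.
Σ(K_i·b_i) = 21.0×7.85 + 216×3.88 = 1003 m²/day.
Total thickness b = 11.73 m, so K_eq = Σ(K_i·b_i)/b = 85.50 m/day.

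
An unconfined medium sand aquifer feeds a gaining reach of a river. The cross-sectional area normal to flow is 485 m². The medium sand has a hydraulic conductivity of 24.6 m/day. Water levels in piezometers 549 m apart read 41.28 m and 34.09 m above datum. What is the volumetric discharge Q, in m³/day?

Hydraulic gradient i = (41.28 − 34.09) / 549 = 7.19 / 549 = 0.01310.
Darcy's law: Q = K · A · i = 24.60 × 485.0 × 0.01310 = 156.3 m³/day.

156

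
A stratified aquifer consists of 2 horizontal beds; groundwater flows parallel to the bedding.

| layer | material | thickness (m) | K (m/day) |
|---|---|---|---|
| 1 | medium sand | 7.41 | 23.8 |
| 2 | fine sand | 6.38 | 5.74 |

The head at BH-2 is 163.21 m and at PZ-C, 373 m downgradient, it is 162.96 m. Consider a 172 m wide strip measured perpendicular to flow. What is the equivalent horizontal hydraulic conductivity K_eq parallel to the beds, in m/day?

Flow is parallel to layering, so each bed carries its own Darcy discharge and the transmissivities add.
Σ(K_i·b_i) = 23.8×7.41 + 5.74×6.38 = 213.0 m²/day.
Total thickness b = 13.79 m, so K_eq = Σ(K_i·b_i)/b = 15.44 m/day.

15.4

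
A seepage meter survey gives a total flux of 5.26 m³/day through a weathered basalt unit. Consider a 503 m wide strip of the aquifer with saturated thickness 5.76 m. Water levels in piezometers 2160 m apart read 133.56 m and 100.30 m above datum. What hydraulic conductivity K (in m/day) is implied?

0.118

Cross-sectional area A = 503 × 5.76 = 2897 m².
Hydraulic gradient i = (133.56 − 100.30) / 2160 = 33.26 / 2160 = 0.01540.
From Q = K·A·i, K = Q / (A·i) = 5.26 / (2897 × 0.01540) = 0.1179 m/day.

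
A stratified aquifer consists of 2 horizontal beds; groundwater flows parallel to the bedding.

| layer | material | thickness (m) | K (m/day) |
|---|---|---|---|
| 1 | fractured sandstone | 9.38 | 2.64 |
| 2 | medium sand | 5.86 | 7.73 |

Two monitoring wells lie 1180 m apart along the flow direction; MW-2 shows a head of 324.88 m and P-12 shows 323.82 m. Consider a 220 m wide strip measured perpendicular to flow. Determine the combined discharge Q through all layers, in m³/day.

13.8

Flow is parallel to layering, so each bed carries its own Darcy discharge and the transmissivities add.
Σ(K_i·b_i) = 2.64×9.38 + 7.73×5.86 = 70.06 m²/day.
Hydraulic gradient i = (324.88 − 323.82) / 1180 = 1.06 / 1180 = 0.0008983.
Q = Σ(K_i·b_i) · W · i = 70.06 × 220 × 0.0008983 = 13.85 m³/day.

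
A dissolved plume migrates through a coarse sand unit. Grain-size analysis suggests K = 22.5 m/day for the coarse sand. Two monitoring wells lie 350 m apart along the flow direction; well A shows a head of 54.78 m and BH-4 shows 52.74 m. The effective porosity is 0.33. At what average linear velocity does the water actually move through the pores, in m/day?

0.397

Hydraulic gradient i = (54.78 − 52.74) / 350 = 2.04 / 350 = 0.005829.
Darcy flux q = K · i = 22.50 × 0.005829 = 0.1311 m/day.
Seepage velocity v = q / n_e = 0.1311 / 0.33 = 0.3974 m/day.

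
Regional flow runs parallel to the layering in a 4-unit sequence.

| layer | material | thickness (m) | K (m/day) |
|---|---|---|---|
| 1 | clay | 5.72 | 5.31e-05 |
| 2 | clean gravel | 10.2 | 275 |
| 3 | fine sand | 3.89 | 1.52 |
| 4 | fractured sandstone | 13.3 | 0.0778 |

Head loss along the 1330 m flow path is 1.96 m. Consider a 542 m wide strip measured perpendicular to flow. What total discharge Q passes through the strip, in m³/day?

Flow is parallel to layering, so each bed carries its own Darcy discharge and the transmissivities add.
Σ(K_i·b_i) = 5.31e-05×5.72 + 275×10.2 + 1.52×3.89 + 0.0778×13.3 = 2812 m²/day.
Hydraulic gradient i = Δh / L = 1.96 / 1330 = 0.001474.
Q = Σ(K_i·b_i) · W · i = 2812 × 542 × 0.001474 = 2246 m³/day.

2250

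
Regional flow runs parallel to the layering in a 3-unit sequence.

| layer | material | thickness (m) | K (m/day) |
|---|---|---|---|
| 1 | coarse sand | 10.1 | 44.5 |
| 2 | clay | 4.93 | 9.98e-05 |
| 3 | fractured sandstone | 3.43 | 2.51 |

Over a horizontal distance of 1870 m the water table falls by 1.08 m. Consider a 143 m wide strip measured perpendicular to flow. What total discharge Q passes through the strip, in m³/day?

37.8

Flow is parallel to layering, so each bed carries its own Darcy discharge and the transmissivities add.
Σ(K_i·b_i) = 44.5×10.1 + 9.98e-05×4.93 + 2.51×3.43 = 458.1 m²/day.
Hydraulic gradient i = Δh / L = 1.08 / 1870 = 0.0005775.
Q = Σ(K_i·b_i) · W · i = 458.1 × 143 × 0.0005775 = 37.83 m³/day.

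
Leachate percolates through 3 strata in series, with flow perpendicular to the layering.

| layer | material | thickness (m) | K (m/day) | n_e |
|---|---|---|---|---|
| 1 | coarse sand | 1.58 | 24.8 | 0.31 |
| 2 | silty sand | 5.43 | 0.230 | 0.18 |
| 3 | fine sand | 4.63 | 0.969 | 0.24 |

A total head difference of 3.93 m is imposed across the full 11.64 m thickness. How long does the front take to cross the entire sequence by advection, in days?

With flow normal to the layers, continuity requires the same specific discharge q through every layer.
Σ(b_i/K_i) = 1.58/24.8 + 5.43/0.230 + 4.63/0.969 = 28.45 d.
q = Δh / Σ(b_i/K_i) = 3.93 / 28.45 = 0.1381 m/day.
In each layer the seepage velocity is v_i = q/n_i, so the layer transit time is t_i = b_i·n_i / q:
  layer 1 (coarse sand): t_1 = 1.58 × 0.31 / 0.1381 = 3.546 d
  layer 2 (silty sand): t_2 = 5.43 × 0.18 / 0.1381 = 7.076 d
  layer 3 (fine sand): t_3 = 4.63 × 0.24 / 0.1381 = 8.044 d
Total t = Σ t_i = 18.67 days.

18.7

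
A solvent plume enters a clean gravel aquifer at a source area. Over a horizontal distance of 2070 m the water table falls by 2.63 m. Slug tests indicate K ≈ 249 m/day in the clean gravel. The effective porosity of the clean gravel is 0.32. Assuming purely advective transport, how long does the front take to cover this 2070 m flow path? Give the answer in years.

Hydraulic gradient i = Δh / L = 2.63 / 2070 = 0.001271.
Darcy flux q = K · i = 249.0 × 0.001271 = 0.3164 m/day.
Seepage velocity v = q / n_e = 0.3164 / 0.32 = 0.9886 m/day.
Travel time t = L / v = 2070 / 0.9886 = 2094 days = 5.733 years.

5.73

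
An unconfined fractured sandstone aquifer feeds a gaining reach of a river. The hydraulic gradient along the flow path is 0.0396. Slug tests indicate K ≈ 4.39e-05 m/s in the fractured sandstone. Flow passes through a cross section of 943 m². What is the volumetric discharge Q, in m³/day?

Convert K: 4.39e-05 m/s × 86400 = 3.793 m/day.
Hydraulic gradient i = 0.0396.
Darcy's law: Q = K · A · i = 3.793 × 943.0 × 0.03960 = 141.6 m³/day.

142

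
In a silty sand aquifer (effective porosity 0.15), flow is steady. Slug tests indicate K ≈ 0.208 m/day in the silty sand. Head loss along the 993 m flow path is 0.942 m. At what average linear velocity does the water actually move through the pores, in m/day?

0.00132

Hydraulic gradient i = Δh / L = 0.942 / 993 = 0.0009486.
Darcy flux q = K · i = 0.2080 × 0.0009486 = 0.0001973 m/day.
Seepage velocity v = q / n_e = 0.0001973 / 0.15 = 0.001315 m/day.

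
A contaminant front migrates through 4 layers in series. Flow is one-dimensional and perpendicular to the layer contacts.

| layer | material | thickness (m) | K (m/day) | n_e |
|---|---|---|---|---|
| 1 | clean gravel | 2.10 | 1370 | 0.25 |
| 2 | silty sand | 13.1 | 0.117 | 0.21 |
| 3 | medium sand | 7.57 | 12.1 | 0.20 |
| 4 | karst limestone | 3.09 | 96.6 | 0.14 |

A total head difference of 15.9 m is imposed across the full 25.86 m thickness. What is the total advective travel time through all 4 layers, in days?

37.0

With flow normal to the layers, continuity requires the same specific discharge q through every layer.
Σ(b_i/K_i) = 2.10/1370 + 13.1/0.117 + 7.57/12.1 + 3.09/96.6 = 112.6 d.
q = Δh / Σ(b_i/K_i) = 15.9 / 112.6 = 0.1412 m/day.
In each layer the seepage velocity is v_i = q/n_i, so the layer transit time is t_i = b_i·n_i / q:
  layer 1 (clean gravel): t_1 = 2.10 × 0.25 / 0.1412 = 3.719 d
  layer 2 (silty sand): t_2 = 13.1 × 0.21 / 0.1412 = 19.49 d
  layer 3 (medium sand): t_3 = 7.57 × 0.20 / 0.1412 = 10.72 d
  layer 4 (karst limestone): t_4 = 3.09 × 0.14 / 0.1412 = 3.064 d
Total t = Σ t_i = 36.99 days.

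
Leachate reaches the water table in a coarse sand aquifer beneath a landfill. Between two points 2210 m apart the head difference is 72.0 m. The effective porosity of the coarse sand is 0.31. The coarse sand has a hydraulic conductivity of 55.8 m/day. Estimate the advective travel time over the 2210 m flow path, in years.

Hydraulic gradient i = Δh / L = 72.0 / 2210 = 0.03258.
Darcy flux q = K · i = 55.80 × 0.03258 = 1.818 m/day.
Seepage velocity v = q / n_e = 1.818 / 0.31 = 5.864 m/day.
Travel time t = L / v = 2210 / 5.864 = 376.9 days = 1.032 years.

1.03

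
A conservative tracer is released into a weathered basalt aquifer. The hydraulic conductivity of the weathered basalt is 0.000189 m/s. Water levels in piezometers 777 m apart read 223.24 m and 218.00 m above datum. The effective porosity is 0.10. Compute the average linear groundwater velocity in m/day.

1.10

Convert K: 0.000189 m/s × 86400 = 16.33 m/day.
Hydraulic gradient i = (223.24 − 218.00) / 777 = 5.24 / 777 = 0.006744.
Darcy flux q = K · i = 16.33 × 0.006744 = 0.1101 m/day.
Seepage velocity v = q / n_e = 0.1101 / 0.10 = 1.101 m/day.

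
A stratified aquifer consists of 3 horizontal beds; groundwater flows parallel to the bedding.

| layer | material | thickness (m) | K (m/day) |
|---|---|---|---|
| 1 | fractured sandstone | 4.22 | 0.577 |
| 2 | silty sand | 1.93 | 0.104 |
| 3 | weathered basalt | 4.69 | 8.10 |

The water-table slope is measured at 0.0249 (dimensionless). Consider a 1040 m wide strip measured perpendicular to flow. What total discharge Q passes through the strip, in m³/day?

Flow is parallel to layering, so each bed carries its own Darcy discharge and the transmissivities add.
Σ(K_i·b_i) = 0.577×4.22 + 0.104×1.93 + 8.10×4.69 = 40.62 m²/day.
Hydraulic gradient i = 0.0249.
Q = Σ(K_i·b_i) · W · i = 40.62 × 1040 × 0.02490 = 1052 m³/day.

1050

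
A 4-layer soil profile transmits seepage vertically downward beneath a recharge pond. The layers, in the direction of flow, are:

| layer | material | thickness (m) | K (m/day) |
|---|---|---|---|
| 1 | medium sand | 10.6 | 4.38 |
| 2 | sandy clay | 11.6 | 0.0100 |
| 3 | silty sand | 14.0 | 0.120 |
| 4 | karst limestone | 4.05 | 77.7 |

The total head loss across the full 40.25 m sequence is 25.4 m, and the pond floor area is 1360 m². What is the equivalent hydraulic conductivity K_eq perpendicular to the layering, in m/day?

Flow is perpendicular to layering, so the layers act in series and the equivalent K is the thickness-weighted harmonic mean.
Total thickness L = 10.6 + 11.6 + 14.0 + 4.05 = 40.25 m.
Σ(b_i/K_i) = 10.6/4.38 + 11.6/0.0100 + 14.0/0.120 + 4.05/77.7 = 1279 d.
K_eq = L / Σ(b_i/K_i) = 40.25 / 1279 = 0.03147 m/day.

0.0315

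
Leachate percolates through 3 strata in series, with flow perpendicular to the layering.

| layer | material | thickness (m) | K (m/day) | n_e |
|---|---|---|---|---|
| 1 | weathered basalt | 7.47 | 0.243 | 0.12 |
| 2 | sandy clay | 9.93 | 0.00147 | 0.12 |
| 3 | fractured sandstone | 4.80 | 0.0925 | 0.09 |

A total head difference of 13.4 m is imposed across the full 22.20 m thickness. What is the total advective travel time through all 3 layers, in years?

With flow normal to the layers, continuity requires the same specific discharge q through every layer.
Σ(b_i/K_i) = 7.47/0.243 + 9.93/0.00147 + 4.80/0.0925 = 6838 d.
q = Δh / Σ(b_i/K_i) = 13.4 / 6838 = 0.001960 m/day.
In each layer the seepage velocity is v_i = q/n_i, so the layer transit time is t_i = b_i·n_i / q:
  layer 1 (weathered basalt): t_1 = 7.47 × 0.12 / 0.001960 = 457.4 d
  layer 2 (sandy clay): t_2 = 9.93 × 0.12 / 0.001960 = 608.0 d
  layer 3 (fractured sandstone): t_3 = 4.80 × 0.09 / 0.001960 = 220.4 d
Total t = Σ t_i = 1286 days = 3.521 years.

3.52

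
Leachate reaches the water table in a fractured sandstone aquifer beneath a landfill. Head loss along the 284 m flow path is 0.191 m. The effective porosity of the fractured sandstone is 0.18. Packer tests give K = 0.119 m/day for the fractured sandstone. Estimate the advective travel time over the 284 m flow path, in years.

Hydraulic gradient i = Δh / L = 0.191 / 284 = 0.0006725.
Darcy flux q = K · i = 0.1190 × 0.0006725 = 8.003e-05 m/day.
Seepage velocity v = q / n_e = 8.003e-05 / 0.18 = 0.0004446 m/day.
Travel time t = L / v = 284 / 0.0004446 = 6.387e+05 days = 1749 years.

1750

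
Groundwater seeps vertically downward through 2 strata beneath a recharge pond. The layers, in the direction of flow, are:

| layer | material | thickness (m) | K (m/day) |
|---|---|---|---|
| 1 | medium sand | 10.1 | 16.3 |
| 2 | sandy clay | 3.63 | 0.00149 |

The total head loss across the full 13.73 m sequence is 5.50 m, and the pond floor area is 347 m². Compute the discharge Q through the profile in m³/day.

0.783

Flow is perpendicular to layering, so the layers act in series and the equivalent K is the thickness-weighted harmonic mean.
Total thickness L = 10.1 + 3.63 = 13.73 m.
Σ(b_i/K_i) = 10.1/16.3 + 3.63/0.00149 = 2437 d.
K_eq = L / Σ(b_i/K_i) = 13.73 / 2437 = 0.005634 m/day.
Q = K_eq · A · (Δh/L) = 0.005634 × 347 × (5.50/13.73) = 0.7832 m³/day.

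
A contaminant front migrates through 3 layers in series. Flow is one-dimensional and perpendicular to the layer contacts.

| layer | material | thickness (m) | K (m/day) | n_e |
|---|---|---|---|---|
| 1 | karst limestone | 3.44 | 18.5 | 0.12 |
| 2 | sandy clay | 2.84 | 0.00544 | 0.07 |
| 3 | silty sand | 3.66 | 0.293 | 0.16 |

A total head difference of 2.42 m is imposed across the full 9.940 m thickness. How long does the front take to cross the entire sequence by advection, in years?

0.724

With flow normal to the layers, continuity requires the same specific discharge q through every layer.
Σ(b_i/K_i) = 3.44/18.5 + 2.84/0.00544 + 3.66/0.293 = 534.7 d.
q = Δh / Σ(b_i/K_i) = 2.42 / 534.7 = 0.004526 m/day.
In each layer the seepage velocity is v_i = q/n_i, so the layer transit time is t_i = b_i·n_i / q:
  layer 1 (karst limestone): t_1 = 3.44 × 0.12 / 0.004526 = 91.21 d
  layer 2 (sandy clay): t_2 = 2.84 × 0.07 / 0.004526 = 43.93 d
  layer 3 (silty sand): t_3 = 3.66 × 0.16 / 0.004526 = 129.4 d
Total t = Σ t_i = 264.5 days = 0.7243 years.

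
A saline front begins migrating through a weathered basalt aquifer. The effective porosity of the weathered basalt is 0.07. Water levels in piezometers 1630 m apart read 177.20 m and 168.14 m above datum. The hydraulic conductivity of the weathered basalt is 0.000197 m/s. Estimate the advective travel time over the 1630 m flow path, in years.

Convert K: 0.000197 m/s × 86400 = 17.02 m/day.
Hydraulic gradient i = (177.20 − 168.14) / 1630 = 9.06 / 1630 = 0.005558.
Darcy flux q = K · i = 17.02 × 0.005558 = 0.09461 m/day.
Seepage velocity v = q / n_e = 0.09461 / 0.07 = 1.352 m/day.
Travel time t = L / v = 1630 / 1.352 = 1206 days = 3.302 years.

3.30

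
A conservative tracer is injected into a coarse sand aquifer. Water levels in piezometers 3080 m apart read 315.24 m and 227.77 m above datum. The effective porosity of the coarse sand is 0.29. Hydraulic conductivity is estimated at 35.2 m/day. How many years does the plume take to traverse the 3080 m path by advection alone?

2.45

Hydraulic gradient i = (315.24 − 227.77) / 3080 = 87.47 / 3080 = 0.02840.
Darcy flux q = K · i = 35.20 × 0.02840 = 0.9997 m/day.
Seepage velocity v = q / n_e = 0.9997 / 0.29 = 3.447 m/day.
Travel time t = L / v = 3080 / 3.447 = 893.5 days = 2.446 years.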